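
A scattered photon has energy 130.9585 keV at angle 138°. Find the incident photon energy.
236.7000 keV

Convert final energy to wavelength (hc ≈ 1239.842 keV·pm):
λ' = hc/E' = 1239.842 / 130.9585 = 9.4674 pm

Calculate the Compton shift:
Δλ = λ_C(1 - cos(138°))
Δλ = 2.4263 × (1 - cos(138°))
Δλ = 4.2294 pm

Initial wavelength:
λ = λ' - Δλ = 9.4674 - 4.2294 = 5.2380 pm

Initial energy:
E = hc/λ = 1239.842 / 5.2380 = 236.7000 keV

(Intermediate values are shown rounded; full precision is carried through to the final answer.)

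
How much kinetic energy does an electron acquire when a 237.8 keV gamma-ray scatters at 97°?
81.5661 keV

By energy conservation: K_e = E_initial - E_final

First find the scattered photon energy:
Initial wavelength: λ = hc/E = 5.2138 pm
Compton shift: Δλ = λ_C(1 - cos(97°)) = 2.7220 pm
Final wavelength: λ' = 5.2138 + 2.7220 = 7.9358 pm
Final photon energy: E' = hc/λ' = 156.2339 keV

Electron kinetic energy:
K_e = E - E' = 237.8000 - 156.2339 = 81.5661 keV

(Intermediate values are shown rounded; full precision is carried through to the final answer.)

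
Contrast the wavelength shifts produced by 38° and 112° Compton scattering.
112° produces the larger shift by a factor of 6.484

Calculate both shifts using Δλ = λ_C(1 - cos θ):

For θ₁ = 38°:
Δλ₁ = 2.4263 × (1 - cos(38°))
Δλ₁ = 2.4263 × 0.2120
Δλ₁ = 0.5144 pm

For θ₂ = 112°:
Δλ₂ = 2.4263 × (1 - cos(112°))
Δλ₂ = 2.4263 × 1.3746
Δλ₂ = 3.3352 pm

The 112° angle produces the larger shift.
Ratio: 3.3352/0.5144 = 6.484

(Intermediate values are shown rounded; full precision is carried through to the final answer.)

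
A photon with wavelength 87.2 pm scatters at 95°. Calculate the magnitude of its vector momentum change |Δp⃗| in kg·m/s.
1.1041e-23 kg·m/s

Photon momentum magnitude is p = h/λ.

Initial momentum:
p₀ = h/λ = 6.6261e-34/8.7200e-11 = 7.5987e-24 kg·m/s

After scattering:
λ' = λ + Δλ = 87.2 + 2.6378 = 89.8378 pm
p' = h/λ' = 6.6261e-34/8.9838e-11 = 7.3756e-24 kg·m/s

Momentum is a vector; the scattered photon's direction makes angle θ = 95° with the incident direction. The magnitude of the vector change Δp⃗ = p⃗₀ − p⃗' is found from the law of cosines:
|Δp⃗|² = p₀² + p'² − 2p₀p'cos θ
|Δp⃗|² = (7.5987e-24)² + (7.3756e-24)² − 2·7.5987e-24·7.3756e-24·cos(95°)
|Δp⃗| = 1.1041e-23 kg·m/s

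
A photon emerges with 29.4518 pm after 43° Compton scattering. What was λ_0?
28.8000 pm

From λ' = λ + Δλ, we have λ = λ' - Δλ

First calculate the Compton shift:
Δλ = λ_C(1 - cos θ)
Δλ = 2.4263 × (1 - cos(43°))
Δλ = 2.4263 × 0.2686
Δλ = 0.6518 pm

Initial wavelength:
λ = λ' - Δλ
λ = 29.4518 - 0.6518
λ = 28.8000 pm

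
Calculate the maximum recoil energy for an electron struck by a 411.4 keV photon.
253.7863 keV

Maximum energy transfer occurs at θ = 180° (backscattering).

Initial photon: E₀ = 411.4 keV → λ₀ = 3.0137 pm

Maximum Compton shift (at 180°):
Δλ_max = 2λ_C = 2 × 2.4263 = 4.8526 pm

Final wavelength:
λ' = 3.0137 + 4.8526 = 7.8663 pm

Minimum photon energy (maximum energy to electron):
E'_min = hc/λ' = 157.6137 keV

Maximum electron kinetic energy:
K_max = E₀ - E'_min = 411.4000 - 157.6137 = 253.7863 keV

(Intermediate values are shown rounded; full precision is carried through to the final answer.)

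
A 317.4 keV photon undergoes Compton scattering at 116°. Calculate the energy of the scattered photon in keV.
167.6328 keV

First convert energy to wavelength:
λ = hc/E, with hc ≈ 1239.842 keV·pm (i.e. 1239.842 eV·nm)

For E = 317.4 keV = 317400 eV:
λ = 1239.842 keV·pm / 317.4 keV
λ = 3.9062 pm

Calculate the Compton shift:
Δλ = λ_C(1 - cos(116°)) = 2.4263 × 1.4384
Δλ = 3.4899 pm

Final wavelength:
λ' = 3.9062 + 3.4899 = 7.3962 pm

Final energy:
E' = hc/λ' = 1239.842 / 7.3962 = 167.6328 keV

(Intermediate values are shown rounded; full precision is carried through to the final answer.)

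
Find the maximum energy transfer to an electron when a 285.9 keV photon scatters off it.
150.9769 keV

Maximum energy transfer occurs at θ = 180° (backscattering).

Initial photon: E₀ = 285.9 keV → λ₀ = 4.3366 pm

Maximum Compton shift (at 180°):
Δλ_max = 2λ_C = 2 × 2.4263 = 4.8526 pm

Final wavelength:
λ' = 4.3366 + 4.8526 = 9.1892 pm

Minimum photon energy (maximum energy to electron):
E'_min = hc/λ' = 134.9231 keV

Maximum electron kinetic energy:
K_max = E₀ - E'_min = 285.9000 - 134.9231 = 150.9769 keV

(Intermediate values are shown rounded; full precision is carried through to the final answer.)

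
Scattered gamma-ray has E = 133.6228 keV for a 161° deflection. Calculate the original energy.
272.0002 keV

Convert final energy to wavelength (hc ≈ 1239.842 keV·pm):
λ' = hc/E' = 1239.842 / 133.6228 = 9.2787 pm

Calculate the Compton shift:
Δλ = λ_C(1 - cos(161°))
Δλ = 2.4263 × (1 - cos(161°))
Δλ = 4.7204 pm

Initial wavelength:
λ = λ' - Δλ = 9.2787 - 4.7204 = 4.5582 pm

Initial energy:
E = hc/λ = 1239.842 / 4.5582 = 272.0002 keV

(Intermediate values are shown rounded; full precision is carried through to the final answer.)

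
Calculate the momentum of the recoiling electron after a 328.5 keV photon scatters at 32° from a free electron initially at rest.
9.3687e-23 kg·m/s

The electron is initially at rest, so by conservation of momentum:
p⃗_e = p⃗₀ − p⃗'  (incident photon momentum minus scattered photon momentum)

Photon momentum magnitudes (p = h/λ = E/c):
λ₀ = hc/E₀ = 3.7743 pm → p₀ = h/λ₀ = 1.7556e-22 kg·m/s
Δλ = λ_C(1 − cos 32°) = 0.3687 pm
λ' = 4.1429 pm → p' = h/λ' = 1.5994e-22 kg·m/s

The scattered photon makes angle θ = 32° with the incident direction, so by the law of cosines:
|p⃗_e|² = p₀² + p'² − 2p₀p'cos θ
|p⃗_e|² = (1.7556e-22)² + (1.5994e-22)² − 2·1.7556e-22·1.5994e-22·cos(32°)
|p⃗_e| = 9.3687e-23 kg·m/s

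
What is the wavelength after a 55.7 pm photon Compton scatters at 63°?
57.0248 pm

Using the Compton scattering formula:
λ' = λ + Δλ = λ + λ_C(1 - cos θ)

Given:
- Initial wavelength λ = 55.7 pm
- Scattering angle θ = 63°
- Compton wavelength λ_C ≈ 2.4263 pm

Calculate the shift:
Δλ = 2.4263 × (1 - cos(63°))
Δλ = 2.4263 × 0.5460
Δλ = 1.3248 pm

Final wavelength:
λ' = 55.7 + 1.3248 = 57.0248 pm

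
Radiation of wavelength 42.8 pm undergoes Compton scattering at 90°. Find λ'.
45.2263 pm

Using the Compton formula: λ' = λ + λ_C(1 − cos θ)

For θ = 90°, cos θ = 0 (exact) = 0.0000, so:
1 − cos 90° = 1 − (0) = 1.0000

Δλ = λ_C × 1.0000 = 2.4263 × 1.0000 = 2.4263 pm

λ' = 42.8 + 2.4263 = 45.2263 pm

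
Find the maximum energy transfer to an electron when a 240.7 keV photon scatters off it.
116.7605 keV

Maximum energy transfer occurs at θ = 180° (backscattering).

Initial photon: E₀ = 240.7 keV → λ₀ = 5.1510 pm

Maximum Compton shift (at 180°):
Δλ_max = 2λ_C = 2 × 2.4263 = 4.8526 pm

Final wavelength:
λ' = 5.1510 + 4.8526 = 10.0036 pm

Minimum photon energy (maximum energy to electron):
E'_min = hc/λ' = 123.9395 keV

Maximum electron kinetic energy:
K_max = E₀ - E'_min = 240.7000 - 123.9395 = 116.7605 keV

(Intermediate values are shown rounded; full precision is carried through to the final answer.)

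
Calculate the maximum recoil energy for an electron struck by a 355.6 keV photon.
206.9243 keV

Maximum energy transfer occurs at θ = 180° (backscattering).

Initial photon: E₀ = 355.6 keV → λ₀ = 3.4866 pm

Maximum Compton shift (at 180°):
Δλ_max = 2λ_C = 2 × 2.4263 = 4.8526 pm

Final wavelength:
λ' = 3.4866 + 4.8526 = 8.3392 pm

Minimum photon energy (maximum energy to electron):
E'_min = hc/λ' = 148.6757 keV

Maximum electron kinetic energy:
K_max = E₀ - E'_min = 355.6000 - 148.6757 = 206.9243 keV

(Intermediate values are shown rounded; full precision is carried through to the final answer.)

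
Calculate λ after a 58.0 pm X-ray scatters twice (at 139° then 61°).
63.5075 pm

Apply Compton shift twice:

First scattering at θ₁ = 139°:
Δλ₁ = λ_C(1 - cos(139°))
Δλ₁ = 2.4263 × 1.7547
Δλ₁ = 4.2575 pm

After first scattering:
λ₁ = 58.0 + 4.2575 = 62.2575 pm

Second scattering at θ₂ = 61°:
Δλ₂ = λ_C(1 - cos(61°))
Δλ₂ = 2.4263 × 0.5152
Δλ₂ = 1.2500 pm

Final wavelength:
λ₂ = 62.2575 + 1.2500 = 63.5075 pm

Total shift: Δλ_total = 4.2575 + 1.2500 = 5.5075 pm

(Intermediate values are shown rounded; full precision is carried through to the final answer.)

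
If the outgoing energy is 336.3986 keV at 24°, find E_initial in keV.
356.7000 keV

Convert final energy to wavelength (hc ≈ 1239.842 keV·pm):
λ' = hc/E' = 1239.842 / 336.3986 = 3.6856 pm

Calculate the Compton shift:
Δλ = λ_C(1 - cos(24°))
Δλ = 2.4263 × (1 - cos(24°))
Δλ = 0.2098 pm

Initial wavelength:
λ = λ' - Δλ = 3.6856 - 0.2098 = 3.4759 pm

Initial energy:
E = hc/λ = 1239.842 / 3.4759 = 356.7000 keV

(Intermediate values are shown rounded; full precision is carried through to the final answer.)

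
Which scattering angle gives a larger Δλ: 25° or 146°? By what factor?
146° produces the larger shift by a factor of 19.522

Calculate both shifts using Δλ = λ_C(1 - cos θ):

For θ₁ = 25°:
Δλ₁ = 2.4263 × (1 - cos(25°))
Δλ₁ = 2.4263 × 0.0937
Δλ₁ = 0.2273 pm

For θ₂ = 146°:
Δλ₂ = 2.4263 × (1 - cos(146°))
Δλ₂ = 2.4263 × 1.8290
Δλ₂ = 4.4378 pm

The 146° angle produces the larger shift.
Ratio: 4.4378/0.2273 = 19.522

(Intermediate values are shown rounded; full precision is carried through to the final answer.)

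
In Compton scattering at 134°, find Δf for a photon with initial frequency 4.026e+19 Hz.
1.432e+19 Hz (decrease)

Convert frequency to wavelength (c = 299792458 m/s):
λ₀ = c/f₀ = 299792458/4.026e+19 = 7.4464098e-12 m = 7.4464 pm

Calculate Compton shift:
Δλ = λ_C(1 - cos(134°)) = 4.1118 pm

Final wavelength:
λ' = λ₀ + Δλ = 7.4464 + 4.1118 = 11.5582 pm

Final frequency:
f' = c/λ' = 299792458/1.1558177e-11 = 2.5937695e+19 Hz

Frequency shift (decrease):
Δf = f₀ - f' = 4.026e+19 - 2.5937695e+19 = 1.432e+19 Hz

(Intermediate values are shown rounded; full precision is carried through to the final answer.)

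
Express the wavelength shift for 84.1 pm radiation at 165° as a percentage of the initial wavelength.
5.6718%

Calculate the Compton shift:
Δλ = λ_C(1 - cos(165°))
Δλ = 2.4263 × (1 - cos(165°))
Δλ = 2.4263 × 1.9659
Δλ = 4.7699 pm

Percentage change:
(Δλ/λ₀) × 100 = (4.7699/84.1) × 100
= 5.6718%

(Intermediate values are shown rounded; full precision is carried through to the final answer.)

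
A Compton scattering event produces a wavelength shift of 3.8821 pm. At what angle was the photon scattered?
126.87°

From the Compton formula Δλ = λ_C(1 - cos θ), we can solve for θ:

cos θ = 1 - Δλ/λ_C

Given:
- Δλ = 3.8821 pm
- λ_C = h/(m_e·c) ≈ 2.42631024 pm

cos θ = 1 - 3.8821/2.42631024
cos θ = 1 - 1.600001
cos θ = -0.600001

θ = arccos(-0.600001)
θ = 126.87°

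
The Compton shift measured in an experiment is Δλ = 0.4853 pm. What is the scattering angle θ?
36.87°

From the Compton formula Δλ = λ_C(1 - cos θ), we can solve for θ:

cos θ = 1 - Δλ/λ_C

Given:
- Δλ = 0.4853 pm
- λ_C = h/(m_e·c) ≈ 2.42631024 pm

cos θ = 1 - 0.4853/2.42631024
cos θ = 1 - 0.200016
cos θ = 0.799984

θ = arccos(0.799984)
θ = 36.87°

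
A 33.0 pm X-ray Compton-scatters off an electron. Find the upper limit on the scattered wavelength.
37.8526 pm (at θ = 180°)

The Compton shift is Δλ = λ_C(1 − cos θ).

Since cos θ ranges from −1 to 1, the factor (1 − cos θ) ranges from 0 to 2; the maximum shift occurs at θ = 180° (backscattering):
Δλ_max = 2λ_C = 2 × 2.4263 pm = 4.8526 pm

Maximum scattered wavelength:
λ'_max = λ₀ + Δλ_max = 33.0 + 4.8526 = 37.8526 pm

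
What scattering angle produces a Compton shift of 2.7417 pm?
97.47°

From the Compton formula Δλ = λ_C(1 - cos θ), we can solve for θ:

cos θ = 1 - Δλ/λ_C

Given:
- Δλ = 2.7417 pm
- λ_C = h/(m_e·c) ≈ 2.42631024 pm

cos θ = 1 - 2.7417/2.42631024
cos θ = 1 - 1.129987
cos θ = -0.129987

θ = arccos(-0.129987)
θ = 97.47°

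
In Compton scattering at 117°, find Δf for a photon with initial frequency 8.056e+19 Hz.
3.920e+19 Hz (decrease)

Convert frequency to wavelength (c = 299792458 m/s):
λ₀ = c/f₀ = 299792458/8.056e+19 = 3.7213562e-12 m = 3.7214 pm

Calculate Compton shift:
Δλ = λ_C(1 - cos(117°)) = 3.5278 pm

Final wavelength:
λ' = λ₀ + Δλ = 3.7214 + 3.5278 = 7.2492 pm

Final frequency:
f' = c/λ' = 299792458/7.2491883e-12 = 4.1355314e+19 Hz

Frequency shift (decrease):
Δf = f₀ - f' = 8.056e+19 - 4.1355314e+19 = 3.920e+19 Hz

(Intermediate values are shown rounded; full precision is carried through to the final answer.)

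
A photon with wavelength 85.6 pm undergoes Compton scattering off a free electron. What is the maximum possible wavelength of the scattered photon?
90.4526 pm (at θ = 180°)

The Compton shift is Δλ = λ_C(1 − cos θ).

Since cos θ ranges from −1 to 1, the factor (1 − cos θ) ranges from 0 to 2; the maximum shift occurs at θ = 180° (backscattering):
Δλ_max = 2λ_C = 2 × 2.4263 pm = 4.8526 pm

Maximum scattered wavelength:
λ'_max = λ₀ + Δλ_max = 85.6 + 4.8526 = 90.4526 pm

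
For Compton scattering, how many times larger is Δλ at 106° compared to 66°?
106° produces the larger shift by a factor of 2.150

Calculate both shifts using Δλ = λ_C(1 - cos θ):

For θ₁ = 66°:
Δλ₁ = 2.4263 × (1 - cos(66°))
Δλ₁ = 2.4263 × 0.5933
Δλ₁ = 1.4394 pm

For θ₂ = 106°:
Δλ₂ = 2.4263 × (1 - cos(106°))
Δλ₂ = 2.4263 × 1.2756
Δλ₂ = 3.0951 pm

The 106° angle produces the larger shift.
Ratio: 3.0951/1.4394 = 2.150

(Intermediate values are shown rounded; full precision is carried through to the final answer.)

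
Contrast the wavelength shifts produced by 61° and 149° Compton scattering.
149° produces the larger shift by a factor of 3.605

Calculate both shifts using Δλ = λ_C(1 - cos θ):

For θ₁ = 61°:
Δλ₁ = 2.4263 × (1 - cos(61°))
Δλ₁ = 2.4263 × 0.5152
Δλ₁ = 1.2500 pm

For θ₂ = 149°:
Δλ₂ = 2.4263 × (1 - cos(149°))
Δλ₂ = 2.4263 × 1.8572
Δλ₂ = 4.5061 pm

The 149° angle produces the larger shift.
Ratio: 4.5061/1.2500 = 3.605

(Intermediate values are shown rounded; full precision is carried through to the final answer.)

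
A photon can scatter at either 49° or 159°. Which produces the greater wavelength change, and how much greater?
159° produces the larger shift by a factor of 5.622

Calculate both shifts using Δλ = λ_C(1 - cos θ):

For θ₁ = 49°:
Δλ₁ = 2.4263 × (1 - cos(49°))
Δλ₁ = 2.4263 × 0.3439
Δλ₁ = 0.8345 pm

For θ₂ = 159°:
Δλ₂ = 2.4263 × (1 - cos(159°))
Δλ₂ = 2.4263 × 1.9336
Δλ₂ = 4.6915 pm

The 159° angle produces the larger shift.
Ratio: 4.6915/0.8345 = 5.622

(Intermediate values are shown rounded; full precision is carried through to the final answer.)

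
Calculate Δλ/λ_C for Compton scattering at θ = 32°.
0.1520 λ_C

The Compton shift formula is:
Δλ = λ_C(1 - cos θ)

Dividing both sides by λ_C:
Δλ/λ_C = 1 - cos θ

For θ = 32°:
Δλ/λ_C = 1 - cos(32°)
Δλ/λ_C = 1 - 0.8480
Δλ/λ_C = 0.1520

This means the shift is 0.1520 × λ_C = 0.3687 pm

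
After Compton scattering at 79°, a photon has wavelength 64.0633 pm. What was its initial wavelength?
62.1000 pm

From λ' = λ + Δλ, we have λ = λ' - Δλ

First calculate the Compton shift:
Δλ = λ_C(1 - cos θ)
Δλ = 2.4263 × (1 - cos(79°))
Δλ = 2.4263 × 0.8092
Δλ = 1.9633 pm

Initial wavelength:
λ = λ' - Δλ
λ = 64.0633 - 1.9633
λ = 62.1000 pm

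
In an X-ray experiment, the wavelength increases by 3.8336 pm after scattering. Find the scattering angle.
125.45°

From the Compton formula Δλ = λ_C(1 - cos θ), we can solve for θ:

cos θ = 1 - Δλ/λ_C

Given:
- Δλ = 3.8336 pm
- λ_C = h/(m_e·c) ≈ 2.42631024 pm

cos θ = 1 - 3.8336/2.42631024
cos θ = 1 - 1.580012
cos θ = -0.580012

θ = arccos(-0.580012)
θ = 125.45°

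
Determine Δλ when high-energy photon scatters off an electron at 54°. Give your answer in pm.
1.0002 pm

Using the Compton scattering formula:
Δλ = λ_C(1 - cos θ)

where λ_C = h/(m_e·c) ≈ 2.4263 pm is the Compton wavelength of an electron.

For θ = 54°:
cos(54°) = 0.5878
1 - cos(54°) = 0.4122

Δλ = 2.4263 × 0.4122
Δλ = 1.0002 pm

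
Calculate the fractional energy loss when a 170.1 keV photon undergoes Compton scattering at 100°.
0.2809 (or 28.09%)

Calculate initial and final photon energies:

Initial: E₀ = 170.1 keV → λ₀ = 7.2889 pm
Compton shift: Δλ = 2.8476 pm
Final wavelength: λ' = 10.1365 pm
Final energy: E' = 122.3142 keV

Fractional energy loss:
(E₀ - E')/E₀ = (170.1000 - 122.3142)/170.1000
= 47.7858/170.1000
= 0.2809
= 28.09%

(Intermediate values are shown rounded; full precision is carried through to the final answer.)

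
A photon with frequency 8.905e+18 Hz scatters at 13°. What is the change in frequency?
1.642e+16 Hz (decrease)

Convert frequency to wavelength (c = 299792458 m/s):
λ₀ = c/f₀ = 299792458/8.905e+18 = 3.3665633e-11 m = 33.6656 pm

Calculate Compton shift:
Δλ = λ_C(1 - cos(13°)) = 0.0622 pm

Final wavelength:
λ' = λ₀ + Δλ = 33.6656 + 0.0622 = 33.7278 pm

Final frequency:
f' = c/λ' = 299792458/3.3727819e-11 = 8.8885813e+18 Hz

Frequency shift (decrease):
Δf = f₀ - f' = 8.905e+18 - 8.8885813e+18 = 1.642e+16 Hz

(Intermediate values are shown rounded; full precision is carried through to the final answer.)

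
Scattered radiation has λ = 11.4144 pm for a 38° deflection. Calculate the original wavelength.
10.9000 pm

From λ' = λ + Δλ, we have λ = λ' - Δλ

First calculate the Compton shift:
Δλ = λ_C(1 - cos θ)
Δλ = 2.4263 × (1 - cos(38°))
Δλ = 2.4263 × 0.2120
Δλ = 0.5144 pm

Initial wavelength:
λ = λ' - Δλ
λ = 11.4144 - 0.5144
λ = 10.9000 pm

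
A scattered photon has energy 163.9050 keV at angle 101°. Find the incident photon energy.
265.1999 keV

Convert final energy to wavelength (hc ≈ 1239.842 keV·pm):
λ' = hc/E' = 1239.842 / 163.9050 = 7.5644 pm

Calculate the Compton shift:
Δλ = λ_C(1 - cos(101°))
Δλ = 2.4263 × (1 - cos(101°))
Δλ = 2.8893 pm

Initial wavelength:
λ = λ' - Δλ = 7.5644 - 2.8893 = 4.6751 pm

Initial energy:
E = hc/λ = 1239.842 / 4.6751 = 265.1999 keV

(Intermediate values are shown rounded; full precision is carried through to the final answer.)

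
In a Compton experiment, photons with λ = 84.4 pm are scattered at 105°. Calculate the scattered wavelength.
87.4543 pm

Using the Compton scattering formula:
λ' = λ + Δλ = λ + λ_C(1 - cos θ)

Given:
- Initial wavelength λ = 84.4 pm
- Scattering angle θ = 105°
- Compton wavelength λ_C ≈ 2.4263 pm

Calculate the shift:
Δλ = 2.4263 × (1 - cos(105°))
Δλ = 2.4263 × 1.2588
Δλ = 3.0543 pm

Final wavelength:
λ' = 84.4 + 3.0543 = 87.4543 pm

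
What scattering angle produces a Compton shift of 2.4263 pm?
90.00°

From the Compton formula Δλ = λ_C(1 - cos θ), we can solve for θ:

cos θ = 1 - Δλ/λ_C

Given:
- Δλ = 2.4263 pm
- λ_C = h/(m_e·c) ≈ 2.42631024 pm

cos θ = 1 - 2.4263/2.42631024
cos θ = 1 - 0.999996
cos θ = 0.000004

θ = arccos(0.000004)
θ = 90.00°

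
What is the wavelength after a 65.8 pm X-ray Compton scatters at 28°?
66.0840 pm

Using the Compton scattering formula:
λ' = λ + Δλ = λ + λ_C(1 - cos θ)

Given:
- Initial wavelength λ = 65.8 pm
- Scattering angle θ = 28°
- Compton wavelength λ_C ≈ 2.4263 pm

Calculate the shift:
Δλ = 2.4263 × (1 - cos(28°))
Δλ = 2.4263 × 0.1171
Δλ = 0.2840 pm

Final wavelength:
λ' = 65.8 + 0.2840 = 66.0840 pm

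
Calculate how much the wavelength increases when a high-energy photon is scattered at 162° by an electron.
4.7339 pm

Using the Compton scattering formula:
Δλ = λ_C(1 - cos θ)

where λ_C = h/(m_e·c) ≈ 2.4263 pm is the Compton wavelength of an electron.

For θ = 162°:
cos(162°) = -0.9511
1 - cos(162°) = 1.9511

Δλ = 2.4263 × 1.9511
Δλ = 4.7339 pm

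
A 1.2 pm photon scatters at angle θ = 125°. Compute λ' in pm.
5.0180 pm

Using the Compton scattering formula:
λ' = λ + Δλ = λ + λ_C(1 - cos θ)

Given:
- Initial wavelength λ = 1.2 pm
- Scattering angle θ = 125°
- Compton wavelength λ_C ≈ 2.4263 pm

Calculate the shift:
Δλ = 2.4263 × (1 - cos(125°))
Δλ = 2.4263 × 1.5736
Δλ = 3.8180 pm

Final wavelength:
λ' = 1.2 + 3.8180 = 5.0180 pm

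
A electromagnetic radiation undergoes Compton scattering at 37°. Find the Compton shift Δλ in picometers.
0.4886 pm

Using the Compton scattering formula:
Δλ = λ_C(1 - cos θ)

where λ_C = h/(m_e·c) ≈ 2.4263 pm is the Compton wavelength of an electron.

For θ = 37°:
cos(37°) = 0.7986
1 - cos(37°) = 0.2014

Δλ = 2.4263 × 0.2014
Δλ = 0.4886 pm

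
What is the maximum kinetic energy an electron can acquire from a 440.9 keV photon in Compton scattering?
279.1398 keV

Maximum energy transfer occurs at θ = 180° (backscattering).

Initial photon: E₀ = 440.9 keV → λ₀ = 2.8121 pm

Maximum Compton shift (at 180°):
Δλ_max = 2λ_C = 2 × 2.4263 = 4.8526 pm

Final wavelength:
λ' = 2.8121 + 4.8526 = 7.6647 pm

Minimum photon energy (maximum energy to electron):
E'_min = hc/λ' = 161.7602 keV

Maximum electron kinetic energy:
K_max = E₀ - E'_min = 440.9000 - 161.7602 = 279.1398 keV

(Intermediate values are shown rounded; full precision is carried through to the final answer.)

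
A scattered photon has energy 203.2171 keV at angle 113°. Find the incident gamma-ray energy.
454.6999 keV

Convert final energy to wavelength (hc ≈ 1239.842 keV·pm):
λ' = hc/E' = 1239.842 / 203.2171 = 6.1011 pm

Calculate the Compton shift:
Δλ = λ_C(1 - cos(113°))
Δλ = 2.4263 × (1 - cos(113°))
Δλ = 3.3743 pm

Initial wavelength:
λ = λ' - Δλ = 6.1011 - 3.3743 = 2.7267 pm

Initial energy:
E = hc/λ = 1239.842 / 2.7267 = 454.6999 keV

(Intermediate values are shown rounded; full precision is carried through to the final answer.)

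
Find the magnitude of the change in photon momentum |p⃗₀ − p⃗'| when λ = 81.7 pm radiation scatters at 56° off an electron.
7.5664e-24 kg·m/s

Photon momentum magnitude is p = h/λ.

Initial momentum:
p₀ = h/λ = 6.6261e-34/8.1700e-11 = 8.1102e-24 kg·m/s

After scattering:
λ' = λ + Δλ = 81.7 + 1.0695 = 82.7695 pm
p' = h/λ' = 6.6261e-34/8.2770e-11 = 8.0054e-24 kg·m/s

Momentum is a vector; the scattered photon's direction makes angle θ = 56° with the incident direction. The magnitude of the vector change Δp⃗ = p⃗₀ − p⃗' is found from the law of cosines:
|Δp⃗|² = p₀² + p'² − 2p₀p'cos θ
|Δp⃗|² = (8.1102e-24)² + (8.0054e-24)² − 2·8.1102e-24·8.0054e-24·cos(56°)
|Δp⃗| = 7.5664e-24 kg·m/s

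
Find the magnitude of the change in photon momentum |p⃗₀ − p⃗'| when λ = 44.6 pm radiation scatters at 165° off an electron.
2.8037e-23 kg·m/s

Photon momentum magnitude is p = h/λ.

Initial momentum:
p₀ = h/λ = 6.6261e-34/4.4600e-11 = 1.4857e-23 kg·m/s

After scattering:
λ' = λ + Δλ = 44.6 + 4.7699 = 49.3699 pm
p' = h/λ' = 6.6261e-34/4.9370e-11 = 1.3421e-23 kg·m/s

Momentum is a vector; the scattered photon's direction makes angle θ = 165° with the incident direction. The magnitude of the vector change Δp⃗ = p⃗₀ − p⃗' is found from the law of cosines:
|Δp⃗|² = p₀² + p'² − 2p₀p'cos θ
|Δp⃗|² = (1.4857e-23)² + (1.3421e-23)² − 2·1.4857e-23·1.3421e-23·cos(165°)
|Δp⃗| = 2.8037e-23 kg·m/s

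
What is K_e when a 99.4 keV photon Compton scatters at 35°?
3.3779 keV

By energy conservation: K_e = E_initial - E_final

First find the scattered photon energy:
Initial wavelength: λ = hc/E = 12.4733 pm
Compton shift: Δλ = λ_C(1 - cos(35°)) = 0.4388 pm
Final wavelength: λ' = 12.4733 + 0.4388 = 12.9121 pm
Final photon energy: E' = hc/λ' = 96.0221 keV

Electron kinetic energy:
K_e = E - E' = 99.4000 - 96.0221 = 3.3779 keV

(Intermediate values are shown rounded; full precision is carried through to the final answer.)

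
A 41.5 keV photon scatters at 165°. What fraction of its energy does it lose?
0.1377 (or 13.77%)

Calculate initial and final photon energies:

Initial: E₀ = 41.5 keV → λ₀ = 29.8757 pm
Compton shift: Δλ = 4.7699 pm
Final wavelength: λ' = 34.6457 pm
Final energy: E' = 35.7864 keV

Fractional energy loss:
(E₀ - E')/E₀ = (41.5000 - 35.7864)/41.5000
= 5.7136/41.5000
= 0.1377
= 13.77%

(Intermediate values are shown rounded; full precision is carried through to the final answer.)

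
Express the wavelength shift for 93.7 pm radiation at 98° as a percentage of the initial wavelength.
2.9498%

Calculate the Compton shift:
Δλ = λ_C(1 - cos(98°))
Δλ = 2.4263 × (1 - cos(98°))
Δλ = 2.4263 × 1.1392
Δλ = 2.7640 pm

Percentage change:
(Δλ/λ₀) × 100 = (2.7640/93.7) × 100
= 2.9498%

(Intermediate values are shown rounded; full precision is carried through to the final answer.)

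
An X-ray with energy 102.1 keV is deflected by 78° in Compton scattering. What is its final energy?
88.1492 keV

First convert energy to wavelength:
λ = hc/E, with hc ≈ 1239.842 keV·pm (i.e. 1239.842 eV·nm)

For E = 102.1 keV = 102100 eV:
λ = 1239.842 keV·pm / 102.1 keV
λ = 12.1434 pm

Calculate the Compton shift:
Δλ = λ_C(1 - cos(78°)) = 2.4263 × 0.7921
Δλ = 1.9219 pm

Final wavelength:
λ' = 12.1434 + 1.9219 = 14.0653 pm

Final energy:
E' = hc/λ' = 1239.842 / 14.0653 = 88.1492 keV

(Intermediate values are shown rounded; full precision is carried through to the final answer.)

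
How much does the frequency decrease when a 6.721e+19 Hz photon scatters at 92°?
2.421e+19 Hz (decrease)

Convert frequency to wavelength (c = 299792458 m/s):
λ₀ = c/f₀ = 299792458/6.721e+19 = 4.4605335e-12 m = 4.4605 pm

Calculate Compton shift:
Δλ = λ_C(1 - cos(92°)) = 2.5110 pm

Final wavelength:
λ' = λ₀ + Δλ = 4.4605 + 2.5110 = 6.9715 pm

Final frequency:
f' = c/λ' = 299792458/6.9715208e-12 = 4.3002448e+19 Hz

Frequency shift (decrease):
Δf = f₀ - f' = 6.721e+19 - 4.3002448e+19 = 2.421e+19 Hz

(Intermediate values are shown rounded; full precision is carried through to the final answer.)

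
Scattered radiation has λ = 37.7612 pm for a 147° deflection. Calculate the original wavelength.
33.3000 pm

From λ' = λ + Δλ, we have λ = λ' - Δλ

First calculate the Compton shift:
Δλ = λ_C(1 - cos θ)
Δλ = 2.4263 × (1 - cos(147°))
Δλ = 2.4263 × 1.8387
Δλ = 4.4612 pm

Initial wavelength:
λ = λ' - Δλ
λ = 37.7612 - 4.4612
λ = 33.3000 pm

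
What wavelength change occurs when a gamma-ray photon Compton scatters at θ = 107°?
3.1357 pm

Using the Compton scattering formula:
Δλ = λ_C(1 - cos θ)

where λ_C = h/(m_e·c) ≈ 2.4263 pm is the Compton wavelength of an electron.

For θ = 107°:
cos(107°) = -0.2924
1 - cos(107°) = 1.2924

Δλ = 2.4263 × 1.2924
Δλ = 3.1357 pm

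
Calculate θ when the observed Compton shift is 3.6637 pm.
120.66°

From the Compton formula Δλ = λ_C(1 - cos θ), we can solve for θ:

cos θ = 1 - Δλ/λ_C

Given:
- Δλ = 3.6637 pm
- λ_C = h/(m_e·c) ≈ 2.42631024 pm

cos θ = 1 - 3.6637/2.42631024
cos θ = 1 - 1.509988
cos θ = -0.509988

θ = arccos(-0.509988)
θ = 120.66°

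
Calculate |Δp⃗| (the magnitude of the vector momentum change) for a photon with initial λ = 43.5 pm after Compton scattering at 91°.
2.1153e-23 kg·m/s

Photon momentum magnitude is p = h/λ.

Initial momentum:
p₀ = h/λ = 6.6261e-34/4.3500e-11 = 1.5232e-23 kg·m/s

After scattering:
λ' = λ + Δλ = 43.5 + 2.4687 = 45.9687 pm
p' = h/λ' = 6.6261e-34/4.5969e-11 = 1.4414e-23 kg·m/s

Momentum is a vector; the scattered photon's direction makes angle θ = 91° with the incident direction. The magnitude of the vector change Δp⃗ = p⃗₀ − p⃗' is found from the law of cosines:
|Δp⃗|² = p₀² + p'² − 2p₀p'cos θ
|Δp⃗|² = (1.5232e-23)² + (1.4414e-23)² − 2·1.5232e-23·1.4414e-23·cos(91°)
|Δp⃗| = 2.1153e-23 kg·m/s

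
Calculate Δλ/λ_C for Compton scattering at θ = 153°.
1.8910 λ_C

The Compton shift formula is:
Δλ = λ_C(1 - cos θ)

Dividing both sides by λ_C:
Δλ/λ_C = 1 - cos θ

For θ = 153°:
Δλ/λ_C = 1 - cos(153°)
Δλ/λ_C = 1 - -0.8910
Δλ/λ_C = 1.8910

This means the shift is 1.8910 × λ_C = 4.5882 pm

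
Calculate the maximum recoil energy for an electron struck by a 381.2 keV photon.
228.2292 keV

Maximum energy transfer occurs at θ = 180° (backscattering).

Initial photon: E₀ = 381.2 keV → λ₀ = 3.2525 pm

Maximum Compton shift (at 180°):
Δλ_max = 2λ_C = 2 × 2.4263 = 4.8526 pm

Final wavelength:
λ' = 3.2525 + 4.8526 = 8.1051 pm

Minimum photon energy (maximum energy to electron):
E'_min = hc/λ' = 152.9708 keV

Maximum electron kinetic energy:
K_max = E₀ - E'_min = 381.2000 - 152.9708 = 228.2292 keV

(Intermediate values are shown rounded; full precision is carried through to the final answer.)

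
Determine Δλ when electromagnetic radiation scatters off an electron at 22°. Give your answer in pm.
0.1767 pm

Using the Compton scattering formula:
Δλ = λ_C(1 - cos θ)

where λ_C = h/(m_e·c) ≈ 2.4263 pm is the Compton wavelength of an electron.

For θ = 22°:
cos(22°) = 0.9272
1 - cos(22°) = 0.0728

Δλ = 2.4263 × 0.0728
Δλ = 0.1767 pm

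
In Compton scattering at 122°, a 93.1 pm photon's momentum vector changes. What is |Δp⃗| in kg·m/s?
1.2212e-23 kg·m/s

Photon momentum magnitude is p = h/λ.

Initial momentum:
p₀ = h/λ = 6.6261e-34/9.3100e-11 = 7.1172e-24 kg·m/s

After scattering:
λ' = λ + Δλ = 93.1 + 3.7121 = 96.8121 pm
p' = h/λ' = 6.6261e-34/9.6812e-11 = 6.8443e-24 kg·m/s

Momentum is a vector; the scattered photon's direction makes angle θ = 122° with the incident direction. The magnitude of the vector change Δp⃗ = p⃗₀ − p⃗' is found from the law of cosines:
|Δp⃗|² = p₀² + p'² − 2p₀p'cos θ
|Δp⃗|² = (7.1172e-24)² + (6.8443e-24)² − 2·7.1172e-24·6.8443e-24·cos(122°)
|Δp⃗| = 1.2212e-23 kg·m/s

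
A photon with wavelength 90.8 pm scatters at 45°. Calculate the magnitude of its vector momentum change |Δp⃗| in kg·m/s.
5.5638e-24 kg·m/s

Photon momentum magnitude is p = h/λ.

Initial momentum:
p₀ = h/λ = 6.6261e-34/9.0800e-11 = 7.2974e-24 kg·m/s

After scattering:
λ' = λ + Δλ = 90.8 + 0.7106 = 91.5106 pm
p' = h/λ' = 6.6261e-34/9.1511e-11 = 7.2408e-24 kg·m/s

Momentum is a vector; the scattered photon's direction makes angle θ = 45° with the incident direction. The magnitude of the vector change Δp⃗ = p⃗₀ − p⃗' is found from the law of cosines:
|Δp⃗|² = p₀² + p'² − 2p₀p'cos θ
|Δp⃗|² = (7.2974e-24)² + (7.2408e-24)² − 2·7.2974e-24·7.2408e-24·cos(45°)
|Δp⃗| = 5.5638e-24 kg·m/s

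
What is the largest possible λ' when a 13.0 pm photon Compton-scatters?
17.8526 pm (at θ = 180°)

The Compton shift is Δλ = λ_C(1 − cos θ).

Since cos θ ranges from −1 to 1, the factor (1 − cos θ) ranges from 0 to 2; the maximum shift occurs at θ = 180° (backscattering):
Δλ_max = 2λ_C = 2 × 2.4263 pm = 4.8526 pm

Maximum scattered wavelength:
λ'_max = λ₀ + Δλ_max = 13.0 + 4.8526 = 17.8526 pm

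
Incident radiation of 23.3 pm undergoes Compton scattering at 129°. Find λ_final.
27.2532 pm

Using the Compton scattering formula:
λ' = λ + Δλ = λ + λ_C(1 - cos θ)

Given:
- Initial wavelength λ = 23.3 pm
- Scattering angle θ = 129°
- Compton wavelength λ_C ≈ 2.4263 pm

Calculate the shift:
Δλ = 2.4263 × (1 - cos(129°))
Δλ = 2.4263 × 1.6293
Δλ = 3.9532 pm

Final wavelength:
λ' = 23.3 + 3.9532 = 27.2532 pm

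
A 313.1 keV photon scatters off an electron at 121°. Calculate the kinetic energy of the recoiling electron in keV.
150.7287 keV

By energy conservation: K_e = E_initial - E_final

First find the scattered photon energy:
Initial wavelength: λ = hc/E = 3.9599 pm
Compton shift: Δλ = λ_C(1 - cos(121°)) = 3.6760 pm
Final wavelength: λ' = 3.9599 + 3.6760 = 7.6358 pm
Final photon energy: E' = hc/λ' = 162.3713 keV

Electron kinetic energy:
K_e = E - E' = 313.1000 - 162.3713 = 150.7287 keV

(Intermediate values are shown rounded; full precision is carried through to the final answer.)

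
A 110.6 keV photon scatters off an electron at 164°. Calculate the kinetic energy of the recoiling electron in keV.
32.9583 keV

By energy conservation: K_e = E_initial - E_final

First find the scattered photon energy:
Initial wavelength: λ = hc/E = 11.2101 pm
Compton shift: Δλ = λ_C(1 - cos(164°)) = 4.7586 pm
Final wavelength: λ' = 11.2101 + 4.7586 = 15.9688 pm
Final photon energy: E' = hc/λ' = 77.6417 keV

Electron kinetic energy:
K_e = E - E' = 110.6000 - 77.6417 = 32.9583 keV

(Intermediate values are shown rounded; full precision is carried through to the final answer.)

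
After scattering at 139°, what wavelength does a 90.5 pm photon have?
94.7575 pm

Using the Compton scattering formula:
λ' = λ + Δλ = λ + λ_C(1 - cos θ)

Given:
- Initial wavelength λ = 90.5 pm
- Scattering angle θ = 139°
- Compton wavelength λ_C ≈ 2.4263 pm

Calculate the shift:
Δλ = 2.4263 × (1 - cos(139°))
Δλ = 2.4263 × 1.7547
Δλ = 4.2575 pm

Final wavelength:
λ' = 90.5 + 4.2575 = 94.7575 pm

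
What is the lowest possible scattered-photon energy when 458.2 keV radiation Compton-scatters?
164.0324 keV (at θ = 180°)

The scattered photon has minimum energy when its wavelength is maximum, i.e., when the Compton shift Δλ = λ_C(1 − cos θ) is maximum. This occurs at θ = 180° (backscattering), giving Δλ_max = 2λ_C = 4.8526 pm.

Initial wavelength: λ₀ = hc/E₀ = 2.7059 pm
Maximum final wavelength: λ'_max = λ₀ + 2λ_C = 2.7059 + 4.8526 = 7.5585 pm
Minimum final energy: E'_min = hc/λ'_max = 164.0324 keV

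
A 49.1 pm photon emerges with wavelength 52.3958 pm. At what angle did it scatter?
111.00°

First find the wavelength shift:
Δλ = λ' - λ = 52.3958 - 49.1 = 3.2958 pm

Using Δλ = λ_C(1 - cos θ), with λ_C = h/(m_e·c) ≈ 2.42631024 pm:
cos θ = 1 - Δλ/λ_C
cos θ = 1 - 3.2958/2.42631024
cos θ = -0.358359

θ = arccos(-0.358359)
θ = 111.00°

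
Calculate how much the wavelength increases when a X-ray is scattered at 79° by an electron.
1.9633 pm

Using the Compton scattering formula:
Δλ = λ_C(1 - cos θ)

where λ_C = h/(m_e·c) ≈ 2.4263 pm is the Compton wavelength of an electron.

For θ = 79°:
cos(79°) = 0.1908
1 - cos(79°) = 0.8092

Δλ = 2.4263 × 0.8092
Δλ = 1.9633 pm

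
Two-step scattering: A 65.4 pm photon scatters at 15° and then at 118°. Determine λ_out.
69.0481 pm

Apply Compton shift twice:

First scattering at θ₁ = 15°:
Δλ₁ = λ_C(1 - cos(15°))
Δλ₁ = 2.4263 × 0.0341
Δλ₁ = 0.0827 pm

After first scattering:
λ₁ = 65.4 + 0.0827 = 65.4827 pm

Second scattering at θ₂ = 118°:
Δλ₂ = λ_C(1 - cos(118°))
Δλ₂ = 2.4263 × 1.4695
Δλ₂ = 3.5654 pm

Final wavelength:
λ₂ = 65.4827 + 3.5654 = 69.0481 pm

Total shift: Δλ_total = 0.0827 + 3.5654 = 3.6481 pm

(Intermediate values are shown rounded; full precision is carried through to the final answer.)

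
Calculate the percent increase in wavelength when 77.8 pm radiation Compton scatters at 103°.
3.8202%

Calculate the Compton shift:
Δλ = λ_C(1 - cos(103°))
Δλ = 2.4263 × (1 - cos(103°))
Δλ = 2.4263 × 1.2250
Δλ = 2.9721 pm

Percentage change:
(Δλ/λ₀) × 100 = (2.9721/77.8) × 100
= 3.8202%

(Intermediate values are shown rounded; full precision is carried through to the final answer.)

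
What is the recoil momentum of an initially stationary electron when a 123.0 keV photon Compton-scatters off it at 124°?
1.0060e-22 kg·m/s

The electron is initially at rest, so by conservation of momentum:
p⃗_e = p⃗₀ − p⃗'  (incident photon momentum minus scattered photon momentum)

Photon momentum magnitudes (p = h/λ = E/c):
λ₀ = hc/E₀ = 10.0800 pm → p₀ = h/λ₀ = 6.5735e-23 kg·m/s
Δλ = λ_C(1 − cos 124°) = 3.7831 pm
λ' = 13.8631 pm → p' = h/λ' = 4.7796e-23 kg·m/s

The scattered photon makes angle θ = 124° with the incident direction, so by the law of cosines:
|p⃗_e|² = p₀² + p'² − 2p₀p'cos θ
|p⃗_e|² = (6.5735e-23)² + (4.7796e-23)² − 2·6.5735e-23·4.7796e-23·cos(124°)
|p⃗_e| = 1.0060e-22 kg·m/s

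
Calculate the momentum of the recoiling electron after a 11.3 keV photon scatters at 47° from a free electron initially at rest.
4.7995e-24 kg·m/s

The electron is initially at rest, so by conservation of momentum:
p⃗_e = p⃗₀ − p⃗'  (incident photon momentum minus scattered photon momentum)

Photon momentum magnitudes (p = h/λ = E/c):
λ₀ = hc/E₀ = 109.7205 pm → p₀ = h/λ₀ = 6.0390e-24 kg·m/s
Δλ = λ_C(1 − cos 47°) = 0.7716 pm
λ' = 110.4921 pm → p' = h/λ' = 5.9969e-24 kg·m/s

The scattered photon makes angle θ = 47° with the incident direction, so by the law of cosines:
|p⃗_e|² = p₀² + p'² − 2p₀p'cos θ
|p⃗_e|² = (6.0390e-24)² + (5.9969e-24)² − 2·6.0390e-24·5.9969e-24·cos(47°)
|p⃗_e| = 4.7995e-24 kg·m/s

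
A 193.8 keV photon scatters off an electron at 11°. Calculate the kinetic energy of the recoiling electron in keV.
1.3411 keV

By energy conservation: K_e = E_initial - E_final

First find the scattered photon energy:
Initial wavelength: λ = hc/E = 6.3975 pm
Compton shift: Δλ = λ_C(1 - cos(11°)) = 0.0446 pm
Final wavelength: λ' = 6.3975 + 0.0446 = 6.4421 pm
Final photon energy: E' = hc/λ' = 192.4589 keV

Electron kinetic energy:
K_e = E - E' = 193.8000 - 192.4589 = 1.3411 keV

(Intermediate values are shown rounded; full precision is carried through to the final answer.)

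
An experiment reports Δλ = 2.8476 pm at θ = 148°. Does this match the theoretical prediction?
No, inconsistent

Calculate the expected shift for θ = 148°:

Δλ_expected = λ_C(1 - cos(148°))
Δλ_expected = 2.4263 × (1 - cos(148°))
Δλ_expected = 2.4263 × 1.8480
Δλ_expected = 4.4839 pm

Given shift: 2.8476 pm
Expected shift: 4.4839 pm
Difference: 1.6363 pm

The values do not match. The given shift corresponds to θ ≈ 100.0°, not 148°.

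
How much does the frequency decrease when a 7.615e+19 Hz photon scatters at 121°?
3.677e+19 Hz (decrease)

Convert frequency to wavelength (c = 299792458 m/s):
λ₀ = c/f₀ = 299792458/7.615e+19 = 3.9368675e-12 m = 3.9369 pm

Calculate Compton shift:
Δλ = λ_C(1 - cos(121°)) = 3.6760 pm

Final wavelength:
λ' = λ₀ + Δλ = 3.9369 + 3.6760 = 7.6128 pm

Final frequency:
f' = c/λ' = 299792458/7.6128199e-12 = 3.9379949e+19 Hz

Frequency shift (decrease):
Δf = f₀ - f' = 7.615e+19 - 3.9379949e+19 = 3.677e+19 Hz

(Intermediate values are shown rounded; full precision is carried through to the final answer.)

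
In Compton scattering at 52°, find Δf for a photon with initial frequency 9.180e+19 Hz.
2.039e+19 Hz (decrease)

Convert frequency to wavelength (c = 299792458 m/s):
λ₀ = c/f₀ = 299792458/9.180e+19 = 3.2657131e-12 m = 3.2657 pm

Calculate Compton shift:
Δλ = λ_C(1 - cos(52°)) = 0.9325 pm

Final wavelength:
λ' = λ₀ + Δλ = 3.2657 + 0.9325 = 4.1982 pm

Final frequency:
f' = c/λ' = 299792458/4.1982375e-12 = 7.1409122e+19 Hz

Frequency shift (decrease):
Δf = f₀ - f' = 9.180e+19 - 7.1409122e+19 = 2.039e+19 Hz

(Intermediate values are shown rounded; full precision is carried through to the final answer.)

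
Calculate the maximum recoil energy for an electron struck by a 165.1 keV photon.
64.8075 keV

Maximum energy transfer occurs at θ = 180° (backscattering).

Initial photon: E₀ = 165.1 keV → λ₀ = 7.5096 pm

Maximum Compton shift (at 180°):
Δλ_max = 2λ_C = 2 × 2.4263 = 4.8526 pm

Final wavelength:
λ' = 7.5096 + 4.8526 = 12.3623 pm

Minimum photon energy (maximum energy to electron):
E'_min = hc/λ' = 100.2925 keV

Maximum electron kinetic energy:
K_max = E₀ - E'_min = 165.1000 - 100.2925 = 64.8075 keV

(Intermediate values are shown rounded; full precision is carried through to the final answer.)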